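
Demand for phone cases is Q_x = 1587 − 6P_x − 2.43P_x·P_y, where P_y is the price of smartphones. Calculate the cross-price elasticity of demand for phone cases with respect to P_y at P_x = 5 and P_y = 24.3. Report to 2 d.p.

At P_x = 5 and P_y = 24.3: Q_x = 1261.755.
∂Q_x/∂P_y = -2.43P_x = -2.43(5) = -12.1500.
ε = (∂Q_x/∂P_y)(P_y/Q_x) = -12.1500 × (24.3/1261.755) ≈ -0.23.

-0.23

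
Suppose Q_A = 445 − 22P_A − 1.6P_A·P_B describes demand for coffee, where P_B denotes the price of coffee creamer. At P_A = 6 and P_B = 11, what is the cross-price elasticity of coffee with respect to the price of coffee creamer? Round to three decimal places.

At P_A = 6 and P_B = 11: Q_A = 207.4.
∂Q_A/∂P_B = -1.6P_A = -1.6(6) = -9.6000.
ε = (∂Q_A/∂P_B)(P_B/Q_A) = -9.6000 × (11/207.4) ≈ -0.509.

-0.509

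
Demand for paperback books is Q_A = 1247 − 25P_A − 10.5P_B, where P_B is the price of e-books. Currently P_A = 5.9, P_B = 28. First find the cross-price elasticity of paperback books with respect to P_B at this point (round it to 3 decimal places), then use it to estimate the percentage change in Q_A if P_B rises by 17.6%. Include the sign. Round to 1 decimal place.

-6.4%

At P_A = 5.9, P_B = 28: Q_A = 805.5.
∂Q_A/∂P_B = -10.5.
ε = (∂Q_A/∂P_B)(P_B/Q_A) = -10.5000 × 28/805.5 ≈ -0.365.
%ΔQ_A ≈ ε × %ΔP_B = -0.365 × (17.6%) = -6.4%.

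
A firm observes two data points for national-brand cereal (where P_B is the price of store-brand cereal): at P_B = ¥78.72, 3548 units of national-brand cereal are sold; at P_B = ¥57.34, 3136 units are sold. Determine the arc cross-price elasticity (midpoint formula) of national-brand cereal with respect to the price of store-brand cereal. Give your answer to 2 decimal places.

ΔQ_A = 3136 − 3548 = -412; ΔP_B = 57.34 − 78.72 = -21.38.
Midpoints: Q̄_A = 3342.0, P̄_B = 68.03.
ε = (ΔQ_A/Q̄_A)/(ΔP_B/P̄_B) = (-412/3342.0)/(-21.38/68.03) ≈ 0.39.

0.39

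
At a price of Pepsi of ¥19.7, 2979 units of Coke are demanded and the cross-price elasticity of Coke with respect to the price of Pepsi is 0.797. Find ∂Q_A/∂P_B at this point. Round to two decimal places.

120.52

ε = (∂Q_A/∂P_B)·(P_B/Q_A) ⇒ ∂Q_A/∂P_B = ε·Q_A/P_B = 0.797 × 2979/19.7 ≈ 120.52.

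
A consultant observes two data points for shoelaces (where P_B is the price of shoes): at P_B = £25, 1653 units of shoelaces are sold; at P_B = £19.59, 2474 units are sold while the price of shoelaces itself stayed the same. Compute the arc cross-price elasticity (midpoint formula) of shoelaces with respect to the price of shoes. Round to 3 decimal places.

ΔQ_A = 2474 − 1653 = 821; ΔP_B = 19.59 − 25 = -5.41.
Midpoints: Q̄_A = 2063.5, P̄_B = 22.30.
ε = (ΔQ_A/Q̄_A)/(ΔP_B/P̄_B) = (821/2063.5)/(-5.41/22.30) ≈ -1.640.

-1.640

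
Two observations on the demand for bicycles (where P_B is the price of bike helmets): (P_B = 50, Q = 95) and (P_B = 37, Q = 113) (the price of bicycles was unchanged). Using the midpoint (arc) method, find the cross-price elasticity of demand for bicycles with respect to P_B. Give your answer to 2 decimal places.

ΔQ_A = 113 − 95 = 18; ΔP_B = 37 − 50 = -13.
Midpoints: Q̄_A = 104.0, P̄_B = 43.50.
ε = (ΔQ_A/Q̄_A)/(ΔP_B/P̄_B) = (18/104.0)/(-13/43.50) ≈ -0.58.
ε < 0: bicycles and bike helmets are complements.

-0.58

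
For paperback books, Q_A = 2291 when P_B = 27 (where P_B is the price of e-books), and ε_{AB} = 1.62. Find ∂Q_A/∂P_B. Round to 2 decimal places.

137.46

ε = (∂Q_A/∂P_B)·(P_B/Q_A) ⇒ ∂Q_A/∂P_B = ε·Q_A/P_B = 1.62 × 2291/27 ≈ 137.46.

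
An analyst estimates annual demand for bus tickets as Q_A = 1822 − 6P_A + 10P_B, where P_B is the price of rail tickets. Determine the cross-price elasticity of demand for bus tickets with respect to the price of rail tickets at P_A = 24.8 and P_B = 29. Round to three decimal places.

At P_A = 24.8 and P_B = 29: Q_A = 1963.2.
∂Q_A/∂P_B = 10.
ε = (∂Q_A/∂P_B)(P_B/Q_A) = 10 × (29/1963.2) ≈ 0.148.

0.148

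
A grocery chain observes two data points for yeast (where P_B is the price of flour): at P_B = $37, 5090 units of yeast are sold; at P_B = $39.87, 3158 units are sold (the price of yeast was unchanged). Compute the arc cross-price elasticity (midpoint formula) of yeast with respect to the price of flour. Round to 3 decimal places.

ΔQ_A = 3158 − 5090 = -1932; ΔP_B = 39.87 − 37 = 2.87.
Midpoints: Q̄_A = 4124.0, P̄_B = 38.44.
ε = (ΔQ_A/Q̄_A)/(ΔP_B/P̄_B) = (-1932/4124.0)/(2.87/38.44) ≈ -6.274.
ε < 0: yeast and flour are complements.

-6.274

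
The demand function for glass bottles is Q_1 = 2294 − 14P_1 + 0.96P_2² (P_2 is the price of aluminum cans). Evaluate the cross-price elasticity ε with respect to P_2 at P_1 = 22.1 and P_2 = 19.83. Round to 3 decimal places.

At P_1 = 22.1 and P_2 = 19.83: Q_1 = 2362.100.
∂Q_1/∂P_2 = 1.92P_2 = 1.92(19.83) = 38.0736.
ε = (∂Q_1/∂P_2)(P_2/Q_1) = 38.0736 × (19.83/2362.100) ≈ 0.320.
ε > 0: substitutes.

0.320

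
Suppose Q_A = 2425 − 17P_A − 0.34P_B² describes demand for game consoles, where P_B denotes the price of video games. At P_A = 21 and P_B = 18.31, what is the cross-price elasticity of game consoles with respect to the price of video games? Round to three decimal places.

-0.117

At P_A = 21 and P_B = 18.31: Q_A = 1954.013.
∂Q_A/∂P_B = -0.68P_B = -0.68(18.31) = -12.4508.
ε = (∂Q_A/∂P_B)(P_B/Q_A) = -12.4508 × (18.31/1954.013) ≈ -0.117.
ε < 0: complements.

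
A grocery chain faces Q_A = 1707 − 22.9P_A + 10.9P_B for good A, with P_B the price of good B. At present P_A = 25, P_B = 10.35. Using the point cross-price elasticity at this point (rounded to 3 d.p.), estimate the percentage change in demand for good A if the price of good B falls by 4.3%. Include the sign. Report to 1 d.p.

At P_A = 25, P_B = 10.35: Q_A = 1247.315.
∂Q_A/∂P_B = 10.9.
ε = (∂Q_A/∂P_B)(P_B/Q_A) = 10.9000 × 10.35/1247.315 ≈ 0.090.
%ΔQ_A ≈ ε × %ΔP_B = 0.090 × (-4.3%) = -0.4%.

-0.4%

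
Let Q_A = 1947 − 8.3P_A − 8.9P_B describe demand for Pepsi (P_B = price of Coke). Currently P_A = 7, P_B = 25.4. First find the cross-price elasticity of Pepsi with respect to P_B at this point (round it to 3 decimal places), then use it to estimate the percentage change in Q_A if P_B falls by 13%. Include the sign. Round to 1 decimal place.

1.8%

At P_A = 7, P_B = 25.4: Q_A = 1662.84.
∂Q_A/∂P_B = -8.9.
ε = (∂Q_A/∂P_B)(P_B/Q_A) = -8.9000 × 25.4/1662.84 ≈ -0.136.
%ΔQ_A ≈ ε × %ΔP_B = -0.136 × (-13%) = 1.8%.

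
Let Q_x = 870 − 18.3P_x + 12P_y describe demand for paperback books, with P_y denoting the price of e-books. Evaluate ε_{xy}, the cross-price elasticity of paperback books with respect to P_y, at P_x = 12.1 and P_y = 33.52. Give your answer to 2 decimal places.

At P_x = 12.1 and P_y = 33.52: Q_x = 1050.81.
∂Q_x/∂P_y = 12.
ε = (∂Q_x/∂P_y)(P_y/Q_x) = 12 × (33.52/1050.81) ≈ 0.38.

0.38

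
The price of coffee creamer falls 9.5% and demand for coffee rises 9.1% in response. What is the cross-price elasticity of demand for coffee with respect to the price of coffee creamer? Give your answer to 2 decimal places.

-0.96

ε = (%ΔQ of coffee) / (%ΔP of coffee creamer) = (9.1%) / (-9.5%) ≈ -0.96.
Negative cross-price elasticity: complements.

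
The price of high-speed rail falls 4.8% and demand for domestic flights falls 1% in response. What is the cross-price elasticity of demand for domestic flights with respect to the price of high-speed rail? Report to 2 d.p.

ε = (%ΔQ of domestic flights) / (%ΔP of high-speed rail) = (-1%) / (-4.8%) ≈ 0.21.
Positive cross-price elasticity: substitutes.

0.21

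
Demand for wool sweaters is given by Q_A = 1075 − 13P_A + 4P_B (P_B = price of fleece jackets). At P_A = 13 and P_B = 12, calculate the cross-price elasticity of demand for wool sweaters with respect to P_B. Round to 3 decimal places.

0.050

At P_A = 13 and P_B = 12: Q_A = 954.
∂Q_A/∂P_B = 4.
ε = (∂Q_A/∂P_B)(P_B/Q_A) = 4 × (12/954) ≈ 0.050.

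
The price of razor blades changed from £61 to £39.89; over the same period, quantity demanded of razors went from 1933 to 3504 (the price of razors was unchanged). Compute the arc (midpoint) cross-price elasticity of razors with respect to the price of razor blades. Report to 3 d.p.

ΔQ_A = 3504 − 1933 = 1571; ΔP_B = 39.89 − 61 = -21.11.
Midpoints: Q̄_A = 2718.5, P̄_B = 50.45.
ε = (ΔQ_A/Q̄_A)/(ΔP_B/P̄_B) = (1571/2718.5)/(-21.11/50.45) ≈ -1.381.
ε < 0: razors and razor blades are complements.

-1.381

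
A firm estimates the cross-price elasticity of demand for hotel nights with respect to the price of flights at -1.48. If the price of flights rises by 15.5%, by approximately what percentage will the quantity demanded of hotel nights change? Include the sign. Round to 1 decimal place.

%ΔQ ≈ ε × %ΔP of flights = -1.48 × (15.5%) = -22.9%.

-22.9%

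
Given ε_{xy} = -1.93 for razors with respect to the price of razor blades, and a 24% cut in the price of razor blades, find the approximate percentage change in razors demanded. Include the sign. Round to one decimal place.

%ΔQ ≈ ε × %ΔP of razor blades = -1.93 × (-24%) = 46.3%.

46.3%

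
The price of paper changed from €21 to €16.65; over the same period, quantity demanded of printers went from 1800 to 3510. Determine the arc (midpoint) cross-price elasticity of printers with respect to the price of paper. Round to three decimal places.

ΔQ_A = 3510 − 1800 = 1710; ΔP_B = 16.65 − 21 = -4.35.
Midpoints: Q̄_A = 2655.0, P̄_B = 18.82.
ε = (ΔQ_A/Q̄_A)/(ΔP_B/P̄_B) = (1710/2655.0)/(-4.35/18.82) ≈ -2.787.
ε < 0: printers and paper are complements.

-2.787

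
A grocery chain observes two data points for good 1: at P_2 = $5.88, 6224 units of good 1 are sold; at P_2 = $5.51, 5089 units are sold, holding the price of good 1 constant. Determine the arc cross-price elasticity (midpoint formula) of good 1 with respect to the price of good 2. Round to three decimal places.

ΔQ_1 = 5089 − 6224 = -1135; ΔP_2 = 5.51 − 5.88 = -0.37.
Midpoints: Q̄_1 = 5656.5, P̄_2 = 5.70.
ε = (ΔQ_1/Q̄_1)/(ΔP_2/P̄_2) = (-1135/5656.5)/(-0.37/5.70) ≈ 3.088.
ε > 0: good 1 and good 2 are substitutes.

3.088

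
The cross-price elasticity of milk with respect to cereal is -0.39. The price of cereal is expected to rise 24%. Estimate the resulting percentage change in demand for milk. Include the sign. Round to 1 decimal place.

%ΔQ ≈ ε × %ΔP of cereal = -0.39 × (24%) = -9.4%.
Demand for milk falls by about 9.4%.

-9.4%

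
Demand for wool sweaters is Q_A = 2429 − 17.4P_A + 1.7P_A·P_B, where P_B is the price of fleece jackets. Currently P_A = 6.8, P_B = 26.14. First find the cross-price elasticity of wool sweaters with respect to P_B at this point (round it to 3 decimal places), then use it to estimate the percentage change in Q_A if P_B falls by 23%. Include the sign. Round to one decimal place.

At P_A = 6.8, P_B = 26.14: Q_A = 2612.858.
∂Q_A/∂P_B = 1.7P_A = 11.5600.
ε = (∂Q_A/∂P_B)(P_B/Q_A) = 11.5600 × 26.14/2612.858 ≈ 0.116.
%ΔQ_A ≈ ε × %ΔP_B = 0.116 × (-23%) = -2.7%.

-2.7%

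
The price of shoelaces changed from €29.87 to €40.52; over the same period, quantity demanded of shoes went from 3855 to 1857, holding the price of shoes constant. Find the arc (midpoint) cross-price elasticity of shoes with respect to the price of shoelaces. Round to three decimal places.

-2.312

ΔQ_A = 1857 − 3855 = -1998; ΔP_B = 40.52 − 29.87 = 10.65.
Midpoints: Q̄_A = 2856.0, P̄_B = 35.20.
ε = (ΔQ_A/Q̄_A)/(ΔP_B/P̄_B) = (-1998/2856.0)/(10.65/35.20) ≈ -2.312.
ε < 0: shoes and shoelaces are complements.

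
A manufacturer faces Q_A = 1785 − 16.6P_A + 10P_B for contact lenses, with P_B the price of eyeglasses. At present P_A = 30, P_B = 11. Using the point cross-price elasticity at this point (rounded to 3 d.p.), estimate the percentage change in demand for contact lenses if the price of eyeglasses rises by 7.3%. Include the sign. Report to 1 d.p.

At P_A = 30, P_B = 11: Q_A = 1397.
∂Q_A/∂P_B = 10.
ε = (∂Q_A/∂P_B)(P_B/Q_A) = 10.0000 × 11/1397 ≈ 0.079.
%ΔQ_A ≈ ε × %ΔP_B = 0.079 × (7.3%) = 0.6%.

0.6%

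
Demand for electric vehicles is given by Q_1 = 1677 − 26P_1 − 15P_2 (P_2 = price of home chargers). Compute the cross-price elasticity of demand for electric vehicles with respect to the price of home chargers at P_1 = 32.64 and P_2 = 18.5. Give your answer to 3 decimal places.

-0.504

At P_1 = 32.64 and P_2 = 18.5: Q_1 = 550.86.
∂Q_1/∂P_2 = -15.
ε = (∂Q_1/∂P_2)(P_2/Q_1) = -15 × (18.5/550.86) ≈ -0.504.
Since ε < 0, electric vehicles and home chargers are complements.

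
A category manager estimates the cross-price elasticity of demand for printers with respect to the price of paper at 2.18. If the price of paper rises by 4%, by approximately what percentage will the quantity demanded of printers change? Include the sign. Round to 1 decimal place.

8.7%

%ΔQ ≈ ε × %ΔP of paper = 2.18 × (4%) = 8.7%.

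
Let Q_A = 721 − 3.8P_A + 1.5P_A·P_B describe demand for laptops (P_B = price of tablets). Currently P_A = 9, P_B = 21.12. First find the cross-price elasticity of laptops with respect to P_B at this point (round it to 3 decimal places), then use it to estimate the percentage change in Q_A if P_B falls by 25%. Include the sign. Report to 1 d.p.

-7.3%

At P_A = 9, P_B = 21.12: Q_A = 971.92.
∂Q_A/∂P_B = 1.5P_A = 13.5000.
ε = (∂Q_A/∂P_B)(P_B/Q_A) = 13.5000 × 21.12/971.92 ≈ 0.293.
%ΔQ_A ≈ ε × %ΔP_B = 0.293 × (-25%) = -7.3%.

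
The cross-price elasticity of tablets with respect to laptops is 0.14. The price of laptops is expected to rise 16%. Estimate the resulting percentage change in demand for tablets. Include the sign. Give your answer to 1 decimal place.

2.2%

%ΔQ ≈ ε × %ΔP of laptops = 0.14 × (16%) = 2.2%.
Demand for tablets rises by about 2.2%.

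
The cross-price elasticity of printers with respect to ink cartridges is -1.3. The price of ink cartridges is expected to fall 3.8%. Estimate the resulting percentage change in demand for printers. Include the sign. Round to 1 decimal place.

%ΔQ ≈ ε × %ΔP of ink cartridges = -1.3 × (-3.8%) = 4.9%.
Demand for printers rises by about 4.9%.

4.9%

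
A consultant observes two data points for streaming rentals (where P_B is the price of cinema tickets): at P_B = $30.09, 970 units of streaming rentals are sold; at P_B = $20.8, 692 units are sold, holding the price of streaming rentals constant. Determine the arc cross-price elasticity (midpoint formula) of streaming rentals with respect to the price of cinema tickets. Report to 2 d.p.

0.92

ΔQ_A = 692 − 970 = -278; ΔP_B = 20.8 − 30.09 = -9.29.
Midpoints: Q̄_A = 831.0, P̄_B = 25.45.
ε = (ΔQ_A/Q̄_A)/(ΔP_B/P̄_B) = (-278/831.0)/(-9.29/25.45) ≈ 0.92.
ε > 0: streaming rentals and cinema tickets are substitutes.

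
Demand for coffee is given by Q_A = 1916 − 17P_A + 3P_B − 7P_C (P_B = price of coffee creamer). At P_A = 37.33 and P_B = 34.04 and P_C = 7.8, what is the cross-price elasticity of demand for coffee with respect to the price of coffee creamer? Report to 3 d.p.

At P_A = 37.33 and P_B = 34.04 and P_C = 7.8: Q_A = 1328.91.
∂Q_A/∂P_B = 3.
ε = (∂Q_A/∂P_B)(P_B/Q_A) = 3 × (34.04/1328.91) ≈ 0.077.

0.077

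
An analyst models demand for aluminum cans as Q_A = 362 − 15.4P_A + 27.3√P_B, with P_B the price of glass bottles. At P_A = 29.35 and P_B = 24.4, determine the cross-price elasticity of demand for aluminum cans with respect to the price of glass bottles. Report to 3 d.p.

1.503

At P_A = 29.35 and P_B = 24.4: Q_A = 44.862.
∂Q_A/∂P_B = 27.3/(2√P_B) = 27.3/(2√24.4) = 2.7634.
ε = (∂Q_A/∂P_B)(P_B/Q_A) = 2.7634 × (24.4/44.862) ≈ 1.503.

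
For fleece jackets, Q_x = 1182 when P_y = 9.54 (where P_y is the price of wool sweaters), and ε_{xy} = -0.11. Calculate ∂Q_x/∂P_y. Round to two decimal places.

ε = (∂Q_x/∂P_y)·(P_y/Q_x) ⇒ ∂Q_x/∂P_y = ε·Q_x/P_y = -0.11 × 1182/9.54 ≈ -13.63.

-13.63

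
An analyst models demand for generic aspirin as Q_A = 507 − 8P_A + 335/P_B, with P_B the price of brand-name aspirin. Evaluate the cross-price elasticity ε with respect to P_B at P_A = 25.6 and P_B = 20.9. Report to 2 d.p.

-0.05

At P_A = 25.6 and P_B = 20.9: Q_A = 318.229.
∂Q_A/∂P_B = −335/P_B² = -0.7669.
ε = (∂Q_A/∂P_B)(P_B/Q_A) = -0.7669 × (20.9/318.229) ≈ -0.05.
ε < 0: complements.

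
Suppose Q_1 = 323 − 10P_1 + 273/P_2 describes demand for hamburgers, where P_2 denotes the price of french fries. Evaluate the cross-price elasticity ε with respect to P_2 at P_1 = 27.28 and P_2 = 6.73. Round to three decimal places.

-0.447

At P_1 = 27.28 and P_2 = 6.73: Q_1 = 90.765.
∂Q_1/∂P_2 = −273/P_2² = -6.0274.
ε = (∂Q_1/∂P_2)(P_2/Q_1) = -6.0274 × (6.73/90.765) ≈ -0.447.
ε < 0: complements.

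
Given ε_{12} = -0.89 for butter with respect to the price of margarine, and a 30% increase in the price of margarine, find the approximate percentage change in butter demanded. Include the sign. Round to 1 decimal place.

-26.7%

%ΔQ ≈ ε × %ΔP of margarine = -0.89 × (30%) = -26.7%.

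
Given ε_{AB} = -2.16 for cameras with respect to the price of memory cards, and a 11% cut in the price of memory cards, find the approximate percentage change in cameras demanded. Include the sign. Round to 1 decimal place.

23.8%

%ΔQ ≈ ε × %ΔP of memory cards = -2.16 × (-11%) = 23.8%.
Demand for cameras rises by about 23.8%.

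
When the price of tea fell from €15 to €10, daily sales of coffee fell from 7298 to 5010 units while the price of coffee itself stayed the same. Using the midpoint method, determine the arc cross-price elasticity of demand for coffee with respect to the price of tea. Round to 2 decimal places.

0.93

ΔQ_A = 5010 − 7298 = -2288; ΔP_B = 10 − 15 = -5.
Midpoints: Q̄_A = 6154.0, P̄_B = 12.50.
ε = (ΔQ_A/Q̄_A)/(ΔP_B/P̄_B) = (-2288/6154.0)/(-5/12.50) ≈ 0.93.
ε > 0: coffee and tea are substitutes.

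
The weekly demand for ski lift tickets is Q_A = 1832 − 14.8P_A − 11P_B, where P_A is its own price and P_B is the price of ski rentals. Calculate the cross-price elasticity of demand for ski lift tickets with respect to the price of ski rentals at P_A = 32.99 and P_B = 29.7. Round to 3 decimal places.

At P_A = 32.99 and P_B = 29.7: Q_A = 1017.048.
∂Q_A/∂P_B = -11.
ε = (∂Q_A/∂P_B)(P_B/Q_A) = -11 × (29.7/1017.048) ≈ -0.321.

-0.321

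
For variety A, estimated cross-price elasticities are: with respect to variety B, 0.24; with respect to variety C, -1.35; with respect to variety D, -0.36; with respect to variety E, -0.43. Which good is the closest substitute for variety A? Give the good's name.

Substitutes have ε > 0. Among the positive values, 0.24 (variety B) is largest.

variety B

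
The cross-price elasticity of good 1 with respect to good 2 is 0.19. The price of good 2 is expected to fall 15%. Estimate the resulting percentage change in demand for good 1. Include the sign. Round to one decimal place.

%ΔQ ≈ ε × %ΔP of good 2 = 0.19 × (-15%) = -2.9%.
Demand for good 1 falls by about 2.9%.

-2.9%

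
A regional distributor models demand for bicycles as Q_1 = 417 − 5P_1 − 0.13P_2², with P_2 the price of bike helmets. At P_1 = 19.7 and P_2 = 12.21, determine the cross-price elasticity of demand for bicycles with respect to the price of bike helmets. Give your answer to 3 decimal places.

-0.130

At P_1 = 19.7 and P_2 = 12.21: Q_1 = 299.119.
∂Q_1/∂P_2 = -0.26P_2 = -0.26(12.21) = -3.1746.
ε = (∂Q_1/∂P_2)(P_2/Q_1) = -3.1746 × (12.21/299.119) ≈ -0.130.
ε < 0: complements.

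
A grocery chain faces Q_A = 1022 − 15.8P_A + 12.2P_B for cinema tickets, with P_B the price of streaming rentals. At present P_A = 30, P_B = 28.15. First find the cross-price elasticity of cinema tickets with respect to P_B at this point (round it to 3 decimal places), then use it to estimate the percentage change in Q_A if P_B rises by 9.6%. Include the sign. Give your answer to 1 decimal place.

At P_A = 30, P_B = 28.15: Q_A = 891.43.
∂Q_A/∂P_B = 12.2.
ε = (∂Q_A/∂P_B)(P_B/Q_A) = 12.2000 × 28.15/891.43 ≈ 0.385.
%ΔQ_A ≈ ε × %ΔP_B = 0.385 × (9.6%) = 3.7%.

3.7%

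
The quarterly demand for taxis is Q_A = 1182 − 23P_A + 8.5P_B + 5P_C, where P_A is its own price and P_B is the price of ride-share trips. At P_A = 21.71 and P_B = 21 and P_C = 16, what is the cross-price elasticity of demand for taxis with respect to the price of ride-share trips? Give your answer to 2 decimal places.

0.19

At P_A = 21.71 and P_B = 21 and P_C = 16: Q_A = 941.17.
∂Q_A/∂P_B = 8.5.
ε = (∂Q_A/∂P_B)(P_B/Q_A) = 8.5 × (21/941.17) ≈ 0.19.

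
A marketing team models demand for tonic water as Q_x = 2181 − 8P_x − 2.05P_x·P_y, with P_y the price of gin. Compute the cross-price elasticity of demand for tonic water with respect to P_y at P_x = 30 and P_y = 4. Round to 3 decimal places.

-0.145

At P_x = 30 and P_y = 4: Q_x = 1695.
∂Q_x/∂P_y = -2.05P_x = -2.05(30) = -61.5000.
ε = (∂Q_x/∂P_y)(P_y/Q_x) = -61.5000 × (4/1695) ≈ -0.145.
ε < 0: complements.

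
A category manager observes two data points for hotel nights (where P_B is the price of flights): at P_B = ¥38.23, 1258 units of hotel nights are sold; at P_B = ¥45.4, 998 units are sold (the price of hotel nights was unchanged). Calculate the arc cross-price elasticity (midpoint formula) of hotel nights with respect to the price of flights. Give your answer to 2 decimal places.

ΔQ_A = 998 − 1258 = -260; ΔP_B = 45.4 − 38.23 = 7.17.
Midpoints: Q̄_A = 1128.0, P̄_B = 41.81.
ε = (ΔQ_A/Q̄_A)/(ΔP_B/P̄_B) = (-260/1128.0)/(7.17/41.81) ≈ -1.34.
ε < 0: hotel nights and flights are complements.

-1.34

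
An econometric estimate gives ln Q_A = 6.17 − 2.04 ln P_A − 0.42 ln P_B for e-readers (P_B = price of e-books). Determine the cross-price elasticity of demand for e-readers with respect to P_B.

In a log-linear (constant-elasticity) demand function, the coefficient on ln P_B is the cross-price elasticity.
ε = -0.42. Negative, so e-readers and e-books are complements.

-0.42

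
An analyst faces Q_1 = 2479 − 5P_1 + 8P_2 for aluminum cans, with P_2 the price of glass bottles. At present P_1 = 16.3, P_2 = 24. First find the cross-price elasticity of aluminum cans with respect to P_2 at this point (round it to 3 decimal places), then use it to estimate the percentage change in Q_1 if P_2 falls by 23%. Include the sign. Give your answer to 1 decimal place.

-1.7%

At P_1 = 16.3, P_2 = 24: Q_1 = 2589.5.
∂Q_1/∂P_2 = 8.
ε = (∂Q_1/∂P_2)(P_2/Q_1) = 8.0000 × 24/2589.5 ≈ 0.074.
%ΔQ_1 ≈ ε × %ΔP_2 = 0.074 × (-23%) = -1.7%.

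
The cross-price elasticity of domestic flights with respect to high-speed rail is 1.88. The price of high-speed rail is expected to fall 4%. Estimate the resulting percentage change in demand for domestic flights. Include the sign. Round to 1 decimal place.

%ΔQ ≈ ε × %ΔP of high-speed rail = 1.88 × (-4%) = -7.5%.
Demand for domestic flights falls by about 7.5%.

-7.5%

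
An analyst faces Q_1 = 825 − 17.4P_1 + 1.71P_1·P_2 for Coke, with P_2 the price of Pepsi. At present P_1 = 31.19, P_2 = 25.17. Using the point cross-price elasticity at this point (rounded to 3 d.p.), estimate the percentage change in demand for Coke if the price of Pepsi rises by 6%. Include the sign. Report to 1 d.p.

At P_1 = 31.19, P_2 = 25.17: Q_1 = 1624.733.
∂Q_1/∂P_2 = 1.71P_1 = 53.3349.
ε = (∂Q_1/∂P_2)(P_2/Q_1) = 53.3349 × 25.17/1624.733 ≈ 0.826.
%ΔQ_1 ≈ ε × %ΔP_2 = 0.826 × (6%) = 5.0%.

5.0%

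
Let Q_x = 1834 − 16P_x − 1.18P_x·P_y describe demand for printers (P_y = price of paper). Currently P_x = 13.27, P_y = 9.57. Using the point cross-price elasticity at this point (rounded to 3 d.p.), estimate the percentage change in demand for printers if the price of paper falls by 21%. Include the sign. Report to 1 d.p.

2.1%

At P_x = 13.27, P_y = 9.57: Q_x = 1471.827.
∂Q_x/∂P_y = -1.18P_x = -15.6586.
ε = (∂Q_x/∂P_y)(P_y/Q_x) = -15.6586 × 9.57/1471.827 ≈ -0.102.
%ΔQ_x ≈ ε × %ΔP_y = -0.102 × (-21%) = 2.1%.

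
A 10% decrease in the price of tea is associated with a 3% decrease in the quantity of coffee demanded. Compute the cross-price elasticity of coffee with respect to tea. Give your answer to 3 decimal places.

0.300

ε = (%ΔQ of coffee) / (%ΔP of tea) = (-3%) / (-10%) ≈ 0.300.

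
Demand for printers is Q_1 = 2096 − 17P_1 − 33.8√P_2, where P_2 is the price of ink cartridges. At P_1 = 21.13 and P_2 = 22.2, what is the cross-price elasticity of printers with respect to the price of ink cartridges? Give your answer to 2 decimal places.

-0.05

At P_1 = 21.13 and P_2 = 22.2: Q_1 = 1577.535.
∂Q_1/∂P_2 = -33.8/(2√P_2) = -33.8/(2√22.2) = -3.5868.
ε = (∂Q_1/∂P_2)(P_2/Q_1) = -3.5868 × (22.2/1577.535) ≈ -0.05.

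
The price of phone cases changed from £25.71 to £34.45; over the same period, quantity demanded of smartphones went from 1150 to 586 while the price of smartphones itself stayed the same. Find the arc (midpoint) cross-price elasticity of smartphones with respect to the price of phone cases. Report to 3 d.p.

ΔQ_A = 586 − 1150 = -564; ΔP_B = 34.45 − 25.71 = 8.74.
Midpoints: Q̄_A = 868.0, P̄_B = 30.08.
ε = (ΔQ_A/Q̄_A)/(ΔP_B/P̄_B) = (-564/868.0)/(8.74/30.08) ≈ -2.236.
ε < 0: smartphones and phone cases are complements.

-2.236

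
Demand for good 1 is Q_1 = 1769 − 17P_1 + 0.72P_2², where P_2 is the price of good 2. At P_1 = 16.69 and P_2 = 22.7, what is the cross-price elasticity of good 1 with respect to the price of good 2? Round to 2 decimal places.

0.40

At P_1 = 16.69 and P_2 = 22.7: Q_1 = 1856.279.
∂Q_1/∂P_2 = 1.44P_2 = 1.44(22.7) = 32.6880.
ε = (∂Q_1/∂P_2)(P_2/Q_1) = 32.6880 × (22.7/1856.279) ≈ 0.40.
ε > 0: substitutes.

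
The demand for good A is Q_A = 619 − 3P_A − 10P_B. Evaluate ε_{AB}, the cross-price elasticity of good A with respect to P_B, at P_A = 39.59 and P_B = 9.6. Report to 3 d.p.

At P_A = 39.59 and P_B = 9.6: Q_A = 404.23.
∂Q_A/∂P_B = -10.
ε = (∂Q_A/∂P_B)(P_B/Q_A) = -10 × (9.6/404.23) ≈ -0.237.
Since ε < 0, good A and good B are complements.

-0.237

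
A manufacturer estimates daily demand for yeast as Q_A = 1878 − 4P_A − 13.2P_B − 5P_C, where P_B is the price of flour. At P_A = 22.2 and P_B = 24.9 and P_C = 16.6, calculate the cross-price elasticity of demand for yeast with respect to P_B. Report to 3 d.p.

At P_A = 22.2 and P_B = 24.9 and P_C = 16.6: Q_A = 1377.52.
∂Q_A/∂P_B = -13.2.
ε = (∂Q_A/∂P_B)(P_B/Q_A) = -13.2 × (24.9/1377.52) ≈ -0.239.
Since ε < 0, yeast and flour are complements.

-0.239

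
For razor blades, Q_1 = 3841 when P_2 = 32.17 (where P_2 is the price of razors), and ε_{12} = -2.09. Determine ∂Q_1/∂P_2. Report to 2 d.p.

ε = (∂Q_1/∂P_2)·(P_2/Q_1) ⇒ ∂Q_1/∂P_2 = ε·Q_1/P_2 = -2.09 × 3841/32.17 ≈ -249.54.

-249.54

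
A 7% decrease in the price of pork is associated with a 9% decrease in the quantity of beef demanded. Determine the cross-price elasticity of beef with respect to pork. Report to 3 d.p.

1.286

ε = (%ΔQ of beef) / (%ΔP of pork) = (-9%) / (-7%) ≈ 1.286.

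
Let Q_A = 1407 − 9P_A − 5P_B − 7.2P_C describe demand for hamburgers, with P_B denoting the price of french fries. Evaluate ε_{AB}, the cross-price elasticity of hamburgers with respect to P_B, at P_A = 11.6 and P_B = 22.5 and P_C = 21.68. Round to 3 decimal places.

At P_A = 11.6 and P_B = 22.5 and P_C = 21.68: Q_A = 1034.004.
∂Q_A/∂P_B = -5.
ε = (∂Q_A/∂P_B)(P_B/Q_A) = -5 × (22.5/1034.004) ≈ -0.109.

-0.109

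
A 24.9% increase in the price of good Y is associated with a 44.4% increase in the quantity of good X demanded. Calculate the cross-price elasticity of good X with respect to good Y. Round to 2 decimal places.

ε = (%ΔQ of good X) / (%ΔP of good Y) = (44.4%) / (24.9%) ≈ 1.78.
Positive cross-price elasticity: substitutes.

1.78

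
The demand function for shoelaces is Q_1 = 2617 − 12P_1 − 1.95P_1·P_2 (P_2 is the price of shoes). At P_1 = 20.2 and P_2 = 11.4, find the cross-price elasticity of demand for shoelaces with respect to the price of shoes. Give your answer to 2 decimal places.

-0.23

At P_1 = 20.2 and P_2 = 11.4: Q_1 = 1925.554.
∂Q_1/∂P_2 = -1.95P_1 = -1.95(20.2) = -39.3900.
ε = (∂Q_1/∂P_2)(P_2/Q_1) = -39.3900 × (11.4/1925.554) ≈ -0.23.
ε < 0: complements.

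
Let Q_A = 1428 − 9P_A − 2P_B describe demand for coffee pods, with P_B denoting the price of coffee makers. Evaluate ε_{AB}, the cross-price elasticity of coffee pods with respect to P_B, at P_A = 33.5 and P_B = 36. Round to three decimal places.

-0.068

At P_A = 33.5 and P_B = 36: Q_A = 1054.5.
∂Q_A/∂P_B = -2.
ε = (∂Q_A/∂P_B)(P_B/Q_A) = -2 × (36/1054.5) ≈ -0.068.
Since ε < 0, coffee pods and coffee makers are complements.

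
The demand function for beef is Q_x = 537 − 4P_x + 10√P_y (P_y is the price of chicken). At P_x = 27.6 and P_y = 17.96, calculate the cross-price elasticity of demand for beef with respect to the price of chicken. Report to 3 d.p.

0.045

At P_x = 27.6 and P_y = 17.96: Q_x = 468.979.
∂Q_x/∂P_y = 10/(2√P_y) = 10/(2√17.96) = 1.1798.
ε = (∂Q_x/∂P_y)(P_y/Q_x) = 1.1798 × (17.96/468.979) ≈ 0.045.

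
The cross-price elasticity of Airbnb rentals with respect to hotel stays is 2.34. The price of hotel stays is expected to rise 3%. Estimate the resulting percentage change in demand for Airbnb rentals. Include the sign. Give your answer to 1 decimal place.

%ΔQ ≈ ε × %ΔP of hotel stays = 2.34 × (3%) = 7.0%.

7.0%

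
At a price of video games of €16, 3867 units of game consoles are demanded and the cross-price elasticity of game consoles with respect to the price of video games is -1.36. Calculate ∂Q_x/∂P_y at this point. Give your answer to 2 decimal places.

ε = (∂Q_x/∂P_y)·(P_y/Q_x) ⇒ ∂Q_x/∂P_y = ε·Q_x/P_y = -1.36 × 3867/16 ≈ -328.70.

-328.70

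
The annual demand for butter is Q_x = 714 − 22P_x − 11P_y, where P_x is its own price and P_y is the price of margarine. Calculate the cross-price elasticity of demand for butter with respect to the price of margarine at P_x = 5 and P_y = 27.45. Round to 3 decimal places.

At P_x = 5 and P_y = 27.45: Q_x = 302.05.
∂Q_x/∂P_y = -11.
ε = (∂Q_x/∂P_y)(P_y/Q_x) = -11 × (27.45/302.05) ≈ -1.000.

-1.000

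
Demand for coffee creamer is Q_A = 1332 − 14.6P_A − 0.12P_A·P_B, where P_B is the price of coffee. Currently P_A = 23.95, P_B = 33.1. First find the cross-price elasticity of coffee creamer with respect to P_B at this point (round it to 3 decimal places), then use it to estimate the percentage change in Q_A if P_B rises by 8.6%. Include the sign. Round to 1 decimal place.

At P_A = 23.95, P_B = 33.1: Q_A = 887.201.
∂Q_A/∂P_B = -0.12P_A = -2.8740.
ε = (∂Q_A/∂P_B)(P_B/Q_A) = -2.8740 × 33.1/887.201 ≈ -0.107.
%ΔQ_A ≈ ε × %ΔP_B = -0.107 × (8.6%) = -0.9%.

-0.9%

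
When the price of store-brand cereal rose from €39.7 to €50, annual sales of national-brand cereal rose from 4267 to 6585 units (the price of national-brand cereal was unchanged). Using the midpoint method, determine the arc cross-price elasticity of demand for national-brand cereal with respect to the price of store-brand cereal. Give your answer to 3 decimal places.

ΔQ_A = 6585 − 4267 = 2318; ΔP_B = 50 − 39.7 = 10.3.
Midpoints: Q̄_A = 5426.0, P̄_B = 44.85.
ε = (ΔQ_A/Q̄_A)/(ΔP_B/P̄_B) = (2318/5426.0)/(10.3/44.85) ≈ 1.860.
ε > 0: national-brand cereal and store-brand cereal are substitutes.

1.860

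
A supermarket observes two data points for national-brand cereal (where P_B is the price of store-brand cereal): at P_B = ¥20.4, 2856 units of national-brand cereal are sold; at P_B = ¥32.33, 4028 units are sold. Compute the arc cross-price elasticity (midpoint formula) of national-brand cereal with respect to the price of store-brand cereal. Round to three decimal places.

ΔQ_A = 4028 − 2856 = 1172; ΔP_B = 32.33 − 20.4 = 11.93.
Midpoints: Q̄_A = 3442.0, P̄_B = 26.36.
ε = (ΔQ_A/Q̄_A)/(ΔP_B/P̄_B) = (1172/3442.0)/(11.93/26.36) ≈ 0.752.
ε > 0: national-brand cereal and store-brand cereal are substitutes.

0.752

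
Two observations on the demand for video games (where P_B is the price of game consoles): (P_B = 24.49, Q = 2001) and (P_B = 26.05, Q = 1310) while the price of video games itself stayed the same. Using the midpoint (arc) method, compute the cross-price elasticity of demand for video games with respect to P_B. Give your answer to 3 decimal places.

-6.761

ΔQ_A = 1310 − 2001 = -691; ΔP_B = 26.05 − 24.49 = 1.56.
Midpoints: Q̄_A = 1655.5, P̄_B = 25.27.
ε = (ΔQ_A/Q̄_A)/(ΔP_B/P̄_B) = (-691/1655.5)/(1.56/25.27) ≈ -6.761.
ε < 0: video games and game consoles are complements.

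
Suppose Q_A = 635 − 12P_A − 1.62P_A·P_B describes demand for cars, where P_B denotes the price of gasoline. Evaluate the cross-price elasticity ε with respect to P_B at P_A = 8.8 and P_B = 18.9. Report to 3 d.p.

At P_A = 8.8 and P_B = 18.9: Q_A = 259.962.
∂Q_A/∂P_B = -1.62P_A = -1.62(8.8) = -14.2560.
ε = (∂Q_A/∂P_B)(P_B/Q_A) = -14.2560 × (18.9/259.962) ≈ -1.036.
ε < 0: complements.

-1.036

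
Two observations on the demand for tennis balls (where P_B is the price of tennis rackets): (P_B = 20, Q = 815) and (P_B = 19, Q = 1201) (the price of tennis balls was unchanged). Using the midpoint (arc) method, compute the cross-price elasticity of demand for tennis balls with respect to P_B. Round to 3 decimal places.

-7.467

ΔQ_A = 1201 − 815 = 386; ΔP_B = 19 − 20 = -1.
Midpoints: Q̄_A = 1008.0, P̄_B = 19.50.
ε = (ΔQ_A/Q̄_A)/(ΔP_B/P̄_B) = (386/1008.0)/(-1/19.50) ≈ -7.467.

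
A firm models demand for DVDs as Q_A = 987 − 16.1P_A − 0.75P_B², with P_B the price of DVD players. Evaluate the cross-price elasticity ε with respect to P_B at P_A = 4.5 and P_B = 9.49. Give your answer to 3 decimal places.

-0.159

At P_A = 4.5 and P_B = 9.49: Q_A = 847.005.
∂Q_A/∂P_B = -1.5P_B = -1.5(9.49) = -14.2350.
ε = (∂Q_A/∂P_B)(P_B/Q_A) = -14.2350 × (9.49/847.005) ≈ -0.159.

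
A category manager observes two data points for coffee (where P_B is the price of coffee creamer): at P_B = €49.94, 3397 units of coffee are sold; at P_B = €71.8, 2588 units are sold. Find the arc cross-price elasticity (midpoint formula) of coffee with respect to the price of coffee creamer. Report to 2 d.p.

ΔQ_A = 2588 − 3397 = -809; ΔP_B = 71.8 − 49.94 = 21.86.
Midpoints: Q̄_A = 2992.5, P̄_B = 60.87.
ε = (ΔQ_A/Q̄_A)/(ΔP_B/P̄_B) = (-809/2992.5)/(21.86/60.87) ≈ -0.75.

-0.75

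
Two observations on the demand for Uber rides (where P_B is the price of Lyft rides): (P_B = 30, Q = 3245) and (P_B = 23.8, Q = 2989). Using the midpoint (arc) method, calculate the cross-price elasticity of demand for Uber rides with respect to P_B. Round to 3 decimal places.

0.356

ΔQ_A = 2989 − 3245 = -256; ΔP_B = 23.8 − 30 = -6.2.
Midpoints: Q̄_A = 3117.0, P̄_B = 26.90.
ε = (ΔQ_A/Q̄_A)/(ΔP_B/P̄_B) = (-256/3117.0)/(-6.2/26.90) ≈ 0.356.
ε > 0: Uber rides and Lyft rides are substitutes.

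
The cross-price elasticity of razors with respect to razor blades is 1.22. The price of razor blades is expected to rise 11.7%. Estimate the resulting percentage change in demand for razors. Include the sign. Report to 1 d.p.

%ΔQ ≈ ε × %ΔP of razor blades = 1.22 × (11.7%) = 14.3%.
Demand for razors rises by about 14.3%.

14.3%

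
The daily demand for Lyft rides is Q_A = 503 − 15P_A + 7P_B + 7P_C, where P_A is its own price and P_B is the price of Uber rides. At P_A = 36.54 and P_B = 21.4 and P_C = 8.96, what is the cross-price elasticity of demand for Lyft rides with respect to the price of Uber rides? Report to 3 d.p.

At P_A = 36.54 and P_B = 21.4 and P_C = 8.96: Q_A = 167.42.
∂Q_A/∂P_B = 7.
ε = (∂Q_A/∂P_B)(P_B/Q_A) = 7 × (21.4/167.42) ≈ 0.895.
Since ε > 0, Lyft rides and Uber rides are substitutes.

0.895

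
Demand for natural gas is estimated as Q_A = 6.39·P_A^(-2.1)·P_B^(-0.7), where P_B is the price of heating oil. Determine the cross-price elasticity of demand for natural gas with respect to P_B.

-0.70

In a log-linear (constant-elasticity) demand function, the coefficient on the exponent of P_B is the cross-price elasticity.
ε = -0.70. Negative, so natural gas and heating oil are complements.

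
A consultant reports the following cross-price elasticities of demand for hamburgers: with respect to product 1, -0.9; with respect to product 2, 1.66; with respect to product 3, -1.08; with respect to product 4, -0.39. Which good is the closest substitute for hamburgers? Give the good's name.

product 2

Substitutes have ε > 0. Among the positive values, 1.66 (product 2) is largest.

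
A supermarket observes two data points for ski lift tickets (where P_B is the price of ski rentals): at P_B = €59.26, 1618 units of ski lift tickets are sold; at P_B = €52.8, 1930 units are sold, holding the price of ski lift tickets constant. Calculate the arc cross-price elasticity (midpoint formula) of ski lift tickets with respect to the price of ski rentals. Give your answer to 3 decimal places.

-1.525

ΔQ_A = 1930 − 1618 = 312; ΔP_B = 52.8 − 59.26 = -6.46.
Midpoints: Q̄_A = 1774.0, P̄_B = 56.03.
ε = (ΔQ_A/Q̄_A)/(ΔP_B/P̄_B) = (312/1774.0)/(-6.46/56.03) ≈ -1.525.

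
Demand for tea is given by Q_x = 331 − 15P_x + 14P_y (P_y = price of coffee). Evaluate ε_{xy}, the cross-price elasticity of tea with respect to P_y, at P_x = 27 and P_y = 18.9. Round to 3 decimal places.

At P_x = 27 and P_y = 18.9: Q_x = 190.6.
∂Q_x/∂P_y = 14.
ε = (∂Q_x/∂P_y)(P_y/Q_x) = 14 × (18.9/190.6) ≈ 1.388.
Since ε > 0, tea and coffee are substitutes.

1.388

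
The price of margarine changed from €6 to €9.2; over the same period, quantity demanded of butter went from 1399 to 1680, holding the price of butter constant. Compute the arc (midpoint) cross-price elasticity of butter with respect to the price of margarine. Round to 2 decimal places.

ΔQ_A = 1680 − 1399 = 281; ΔP_B = 9.2 − 6 = 3.2.
Midpoints: Q̄_A = 1539.5, P̄_B = 7.60.
ε = (ΔQ_A/Q̄_A)/(ΔP_B/P̄_B) = (281/1539.5)/(3.2/7.60) ≈ 0.43.
ε > 0: butter and margarine are substitutes.

0.43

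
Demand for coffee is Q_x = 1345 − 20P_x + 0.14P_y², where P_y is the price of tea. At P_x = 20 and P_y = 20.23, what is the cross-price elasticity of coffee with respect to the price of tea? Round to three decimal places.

At P_x = 20 and P_y = 20.23: Q_x = 1002.295.
∂Q_x/∂P_y = 0.28P_y = 0.28(20.23) = 5.6644.
ε = (∂Q_x/∂P_y)(P_y/Q_x) = 5.6644 × (20.23/1002.295) ≈ 0.114.
ε > 0: substitutes.

0.114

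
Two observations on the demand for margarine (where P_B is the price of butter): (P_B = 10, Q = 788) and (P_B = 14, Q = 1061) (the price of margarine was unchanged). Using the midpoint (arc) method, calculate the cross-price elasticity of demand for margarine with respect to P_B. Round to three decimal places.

0.886

ΔQ_A = 1061 − 788 = 273; ΔP_B = 14 − 10 = 4.
Midpoints: Q̄_A = 924.5, P̄_B = 12.00.
ε = (ΔQ_A/Q̄_A)/(ΔP_B/P̄_B) = (273/924.5)/(4/12.00) ≈ 0.886.
ε > 0: margarine and butter are substitutes.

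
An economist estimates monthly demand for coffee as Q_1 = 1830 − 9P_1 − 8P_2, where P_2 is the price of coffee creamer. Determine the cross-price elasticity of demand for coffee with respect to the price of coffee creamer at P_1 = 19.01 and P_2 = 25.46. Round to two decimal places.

-0.14

At P_1 = 19.01 and P_2 = 25.46: Q_1 = 1455.23.
∂Q_1/∂P_2 = -8.
ε = (∂Q_1/∂P_2)(P_2/Q_1) = -8 × (25.46/1455.23) ≈ -0.14.
Since ε < 0, coffee and coffee creamer are complements.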